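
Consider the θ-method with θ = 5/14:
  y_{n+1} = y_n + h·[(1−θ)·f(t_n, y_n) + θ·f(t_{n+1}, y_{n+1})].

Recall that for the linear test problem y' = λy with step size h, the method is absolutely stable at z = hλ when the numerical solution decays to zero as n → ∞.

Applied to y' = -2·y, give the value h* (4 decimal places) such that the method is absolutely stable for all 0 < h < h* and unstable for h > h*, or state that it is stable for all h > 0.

Set f=λy, z=hλ:
  y_{n+1} = y_n + z·[9/14·y_n + 5/14·y_{n+1}] ⇒ (1 − 5/14z)y_{n+1} = (1 + 9/14z)y_n
  R(z) = (1 + 9/14z)/(1 − 5/14z).

Find x<0 with |R(x)|<1.
x=-0.73: |R|=0.4210
R=−1: 1+9/14x = −1+5/14x ⇒ -2/7x=2 ⇒ x=2/(-2/7)=-7.0000
Confirm numerically:
  x=-5.727: |R|=0.88057 <1
  x=-4.831: |R|=0.77261 <1
  x=-4.211: |R|=0.68176 <1
  x=-7.218: |R|=1.01741 >1
  x=-7.185: |R|=1.01482 >1
So |R|<1 on (-7.0000, 0).

(-7.0000,0); λ=-2 ⇒ h* = (7)/2 = 3.5000.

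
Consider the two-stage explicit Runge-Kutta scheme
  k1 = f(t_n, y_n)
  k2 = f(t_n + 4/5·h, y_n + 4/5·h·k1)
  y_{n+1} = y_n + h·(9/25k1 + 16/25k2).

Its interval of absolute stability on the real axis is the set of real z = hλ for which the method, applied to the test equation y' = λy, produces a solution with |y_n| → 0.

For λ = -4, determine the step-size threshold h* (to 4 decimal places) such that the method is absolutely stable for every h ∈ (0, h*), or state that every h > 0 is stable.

(-1.9531,0); λ=-4 ⇒ h* = (125/64)/4 = 0.4883.

Test eqn y'=λy, z=hλ:
  k1=λy_n ⇒ h·k1=z·y_n;  k2=λ(1+4/5z)y_n ⇒ h·k2=z(1+4/5z)y_n
  y_{n+1}/y_n = 1 + 9/25z + 16/25z(1+4/5z) = 1 + z + 64/125z²
  so R(z) = 1 + z + 64/125z².

Need |R(x)|<1, x<0.
x=-0.43: |R|=0.6647
R=1: x+64/125x²=0 ⇒ x=−125/64=-1.9531; min R=1−1/(4·64/125)=0.5117>−1
Confirm numerically:
  x=-1.765: |R|=0.83000 <1
  x=-1.539: |R|=0.67368 <1
  x=-1.011: |R|=0.51233 <1
  x=-2.204: |R|=1.28310 >1
  x=-2.066: |R|=1.11940 >1
  x=-2.056: |R|=1.10829 >1
Interval (-1.9531, 0).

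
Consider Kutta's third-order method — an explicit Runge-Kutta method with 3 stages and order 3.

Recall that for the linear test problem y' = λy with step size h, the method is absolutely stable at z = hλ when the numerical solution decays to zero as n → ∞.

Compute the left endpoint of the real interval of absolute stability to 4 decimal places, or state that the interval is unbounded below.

On y'=λy, z=hλ:
  order 3, 3-stage ⇒ R(z)=1+z+z^2/2+z^3/6
  (e.g. R(-1.15)=0.25777, |R|=0.25777)

Need |R(x)|<1, x<0.
x=-1.15: |R|=0.2578
|R(-1.75)|=0.1120 |R(-1.59)|=0.0041 |R(-0.85)|=0.4089
Bisect:
  x_lo=-2.9317 |R|=1.8338  x_hi=-0.1428 |R|=0.8669
  mid=-1.53722 |R|=0.03888 →hi
  mid=-2.23445 |R|=0.59742 →hi
  mid=-2.58307 |R|=1.11942 →lo
  mid=-2.40876 |R|=0.83702 →hi
  mid=-2.49591 |R|=0.97254 →hi
  mid=-2.53949 |R|=1.04452 →lo
  mid=-2.51770 |R|=1.00817 →lo
  mid=-2.50681 |R|=0.99026 →hi
  mid=-2.51225 |R|=0.99919 →hi
  mid=-2.51498 |R|=1.00367 →lo
  ...
  [-2.51277,-2.51259] ⇒ x*=-2.5127
Stable set (-2.5127, 0).

z* = -2.5127.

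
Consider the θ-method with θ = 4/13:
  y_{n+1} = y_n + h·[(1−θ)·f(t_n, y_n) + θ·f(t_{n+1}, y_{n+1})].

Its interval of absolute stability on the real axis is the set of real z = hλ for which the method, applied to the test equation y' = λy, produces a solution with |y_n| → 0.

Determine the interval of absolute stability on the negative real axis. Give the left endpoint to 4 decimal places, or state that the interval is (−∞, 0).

(-5.2000, 0).

Set f=λy, z=hλ:
  y_{n+1} = y_n + z·[9/13·y_n + 4/13·y_{n+1}] ⇒ (1 − 4/13z)y_{n+1} = (1 + 9/13z)y_n
  R(z) = (1 + 9/13z)/(1 − 4/13z).

Boundary: |R(x)|=1, x<0.
x=-1.09: |R|=0.1838
R=−1: 1+9/13x = −1+4/13x ⇒ -5/13x=2 ⇒ x=2/(-5/13)=-5.2000
Confirm numerically:
  x=-4.834: |R|=0.94341 <1
  x=-3.530: |R|=0.69211 <1
  x=-2.913: |R|=0.53614 <1
  x=-2.517: |R|=0.41846 <1
  x=-5.567: |R|=1.05203 >1
  x=-5.474: |R|=1.03926 >1
  x=-5.273: |R|=1.01071 >1
Stable set (-5.2000, 0).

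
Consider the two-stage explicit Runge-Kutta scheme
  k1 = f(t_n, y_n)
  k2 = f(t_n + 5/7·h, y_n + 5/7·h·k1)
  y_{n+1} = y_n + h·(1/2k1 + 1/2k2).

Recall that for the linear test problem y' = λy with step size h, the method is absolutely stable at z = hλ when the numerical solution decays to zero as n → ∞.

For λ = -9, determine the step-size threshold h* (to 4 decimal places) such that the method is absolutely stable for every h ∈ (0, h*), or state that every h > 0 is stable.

(-2.8000,0); λ=-9 ⇒ h* = (14/5)/9 = 0.3111.

Test eqn y'=λy, z=hλ:
  k1=λy_n ⇒ h·k1=z·y_n;  k2=λ(1+5/7z)y_n ⇒ h·k2=z(1+5/7z)y_n
  y_{n+1}/y_n = 1 + 1/2z + 1/2z(1+5/7z) = 1 + z + 5/14z²
  R(z) = 1 + z + 5/14z².

Find x<0 with |R(x)|<1.
x=-0.4: |R|=0.6571
R=1: x+5/14x²=0 ⇒ x=−14/5=-2.8000; min R=1−1/(4·5/14)=0.3000>−1
Confirm numerically:
  x=-2.695: |R|=0.89894 <1
  x=-2.312: |R|=0.59705 <1
  x=-2.138: |R|=0.49452 <1
  x=-1.639: |R|=0.32040 <1
  x=-3.354: |R|=1.66361 >1
  x=-3.208: |R|=1.46745 >1
  x=-2.924: |R|=1.12949 >1
Stable set (-2.8000, 0).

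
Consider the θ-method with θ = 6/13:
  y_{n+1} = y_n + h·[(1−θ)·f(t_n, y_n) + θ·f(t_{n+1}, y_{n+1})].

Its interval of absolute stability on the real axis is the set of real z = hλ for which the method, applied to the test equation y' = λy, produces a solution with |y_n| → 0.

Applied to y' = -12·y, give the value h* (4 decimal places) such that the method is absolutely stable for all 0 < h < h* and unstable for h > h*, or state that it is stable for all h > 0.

On y'=λy, z=hλ:
  y_{n+1} = y_n + z·[7/13·y_n + 6/13·y_{n+1}] ⇒ (1 − 6/13z)y_{n+1} = (1 + 7/13z)y_n
  ⇒ R(z) = (1 + 7/13z)/(1 − 6/13z).

Boundary: |R(x)|=1, x<0.
x=-1.61: |R|=0.0763
R=−1: 1+7/13x = −1+6/13x ⇒ -1/13x=2 ⇒ x=2/(-1/13)=-26.0000
Confirm numerically:
  x=-23.592: |R|=0.98442 <1
  x=-16.618: |R|=0.91676 <1
  x=-16.412: |R|=0.91399 <1
  x=-15.470: |R|=0.90049 <1
  x=-26.210: |R|=1.00123 >1
  x=-26.053: |R|=1.00031 >1
Interval (-26.0000, 0).

(-26.0000,0); λ=-12 ⇒ h* = (26)/12 = 2.1667.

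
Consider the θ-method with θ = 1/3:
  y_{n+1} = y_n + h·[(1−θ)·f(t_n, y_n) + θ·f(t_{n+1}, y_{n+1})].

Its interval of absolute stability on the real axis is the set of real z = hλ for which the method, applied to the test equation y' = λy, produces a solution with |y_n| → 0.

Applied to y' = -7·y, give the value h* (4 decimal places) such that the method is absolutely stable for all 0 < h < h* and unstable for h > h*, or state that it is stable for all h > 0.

(-6.0000,0); λ=-7 ⇒ h* = (6)/7 = 0.8571.

Set f=λy, z=hλ:
  y_{n+1} = y_n + z·[2/3·y_n + 1/3·y_{n+1}] ⇒ (1 − 1/3z)y_{n+1} = (1 + 2/3z)y_n
  ⇒ R(z) = (1 + 2/3z)/(1 − 1/3z).

Find x<0 with |R(x)|<1.
x=-1.32: |R|=0.0833
R=−1: 1+2/3x = −1+1/3x ⇒ -1/3x=2 ⇒ x=2/(-1/3)=-6.0000
Confirm numerically:
  x=-5.121: |R|=0.89176 <1
  x=-4.227: |R|=0.75467 <1
  x=-3.703: |R|=0.65732 <1
  x=-6.594: |R|=1.06191 >1
  x=-6.193: |R|=1.02099 >1
  x=-6.061: |R|=1.00673 >1
So |R|<1 on (-6.0000, 0).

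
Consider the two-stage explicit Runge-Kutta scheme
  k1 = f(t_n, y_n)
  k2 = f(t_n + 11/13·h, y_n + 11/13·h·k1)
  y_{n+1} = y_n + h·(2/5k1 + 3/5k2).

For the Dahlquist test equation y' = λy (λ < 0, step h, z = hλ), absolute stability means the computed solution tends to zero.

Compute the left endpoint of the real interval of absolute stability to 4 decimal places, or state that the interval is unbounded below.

Test eqn y'=λy, z=hλ:
  k1=λy_n ⇒ h·k1=z·y_n;  k2=λ(1+11/13z)y_n ⇒ h·k2=z(1+11/13z)y_n
  y_{n+1}/y_n = 1 + 2/5z + 3/5z(1+11/13z) = 1 + z + 33/65z²
  Hence R(z) = 1 + z + 33/65z².

Need |R(x)|<1, x<0.
x=-0.66: |R|=0.5612
R=1: x+33/65x²=0 ⇒ x=−65/33=-1.9697; min R=1−1/(4·33/65)=0.5076>−1
Confirm numerically:
  x=-1.906: |R|=0.93836 <1
  x=-1.842: |R|=0.88058 <1
  x=-1.540: |R|=0.66404 <1
  x=-2.448: |R|=1.59445 >1
  x=-2.239: |R|=1.30612 >1
  x=-1.996: |R|=1.02665 >1
Stable set (-1.9697, 0).

left endpoint -1.9697.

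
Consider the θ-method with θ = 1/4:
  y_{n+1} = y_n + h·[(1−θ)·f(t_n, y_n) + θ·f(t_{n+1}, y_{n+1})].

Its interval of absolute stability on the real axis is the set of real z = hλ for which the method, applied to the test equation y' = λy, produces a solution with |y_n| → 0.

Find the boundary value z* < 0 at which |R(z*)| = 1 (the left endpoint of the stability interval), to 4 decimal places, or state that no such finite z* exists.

Test eqn y'=λy, z=hλ:
  y_{n+1} = y_n + z·[3/4·y_n + 1/4·y_{n+1}] ⇒ (1 − 1/4z)y_{n+1} = (1 + 3/4z)y_n
  ⇒ R(z) = (1 + 3/4z)/(1 − 1/4z).

Boundary: |R(x)|=1, x<0.
x=-1.56: |R|=0.1223
R=−1: 1+3/4x = −1+1/4x ⇒ -1/2x=2 ⇒ x=2/(-1/2)=-4.0000
Confirm numerically:
  x=-3.494: |R|=0.86496 <1
  x=-3.470: |R|=0.85810 <1
  x=-2.349: |R|=0.47992 <1
  x=-2.331: |R|=0.47275 <1
  x=-4.147: |R|=1.03609 >1
  x=-4.072: |R|=1.01784 >1
Stable set (-4.0000, 0).

z* = -4.0000.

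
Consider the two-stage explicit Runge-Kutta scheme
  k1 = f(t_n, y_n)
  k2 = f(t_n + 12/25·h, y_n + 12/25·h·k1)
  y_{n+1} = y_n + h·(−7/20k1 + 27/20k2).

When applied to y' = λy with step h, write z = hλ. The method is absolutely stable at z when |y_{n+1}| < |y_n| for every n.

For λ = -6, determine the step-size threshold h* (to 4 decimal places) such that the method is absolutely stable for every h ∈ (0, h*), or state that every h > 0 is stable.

Set f=λy, z=hλ:
  k1=λy_n ⇒ h·k1=z·y_n;  k2=λ(1+12/25z)y_n ⇒ h·k2=z(1+12/25z)y_n
  y_{n+1}/y_n = 1 − 7/20z + 27/20z(1+12/25z) = 1 + z + 81/125z²
  so R(z) = 1 + z + 81/125z².

Need |R(x)|<1, x<0.
x=-0.42: |R|=0.6943
R=1: x+81/125x²=0 ⇒ x=−125/81=-1.5432; min R=1−1/(4·81/125)=0.6142>−1
Confirm numerically:
  x=-1.349: |R|=0.83023 <1
  x=-1.247: |R|=0.76065 <1
  x=-1.079: |R|=0.67543 <1
  x=-1.896: |R|=1.43344 >1
  x=-1.707: |R|=1.18117 >1
  x=-1.632: |R|=1.09390 >1
Interval (-1.5432, 0).

(-1.5432,0); λ=-6 ⇒ h* = (125/81)/6 = 0.2572.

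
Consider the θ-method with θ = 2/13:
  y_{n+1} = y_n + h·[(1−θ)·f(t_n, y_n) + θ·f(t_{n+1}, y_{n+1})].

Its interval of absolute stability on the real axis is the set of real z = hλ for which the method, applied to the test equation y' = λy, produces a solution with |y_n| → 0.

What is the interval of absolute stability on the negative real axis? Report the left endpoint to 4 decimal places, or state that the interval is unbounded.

Test eqn y'=λy, z=hλ:
  y_{n+1} = y_n + z·[11/13·y_n + 2/13·y_{n+1}] ⇒ (1 − 2/13z)y_{n+1} = (1 + 11/13z)y_n
  so R(z) = (1 + 11/13z)/(1 − 2/13z).

Boundary: |R(x)|=1, x<0.
x=-0.31: |R|=0.7041
R=−1: 1+11/13x = −1+2/13x ⇒ -9/13x=2 ⇒ x=2/(-9/13)=-2.8889
Confirm numerically:
  x=-2.344: |R|=0.72275 <1
  x=-2.150: |R|=0.61561 <1
  x=-2.103: |R|=0.58892 <1
  x=-3.481: |R|=1.26696 >1
  x=-3.016: |R|=1.06011 >1
So |R|<1 on (-2.8889, 0).

(-2.8889, 0).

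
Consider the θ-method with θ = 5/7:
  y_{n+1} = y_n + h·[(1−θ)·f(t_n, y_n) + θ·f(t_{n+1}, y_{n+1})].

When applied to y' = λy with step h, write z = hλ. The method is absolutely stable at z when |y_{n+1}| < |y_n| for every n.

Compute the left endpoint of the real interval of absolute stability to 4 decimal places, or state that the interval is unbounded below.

interval (−∞, 0).

Set f=λy, z=hλ:
  y_{n+1} = y_n + z·[2/7·y_n + 5/7·y_{n+1}] ⇒ (1 − 5/7z)y_{n+1} = (1 + 2/7z)y_n
  Hence R(z) = (1 + 2/7z)/(1 − 5/7z).

Need |R(x)|<1, x<0.
x=-0.83: |R|=0.4789
x=-2: |R|=0.1765
x=-10: |R|=0.2281
x=-100: |R|=0.3807
θ=5/7≥1/2 ⇒ |1+2/7x|<|1−5/7x| ∀x<0 ⇒ stable on all of ℝ⁻.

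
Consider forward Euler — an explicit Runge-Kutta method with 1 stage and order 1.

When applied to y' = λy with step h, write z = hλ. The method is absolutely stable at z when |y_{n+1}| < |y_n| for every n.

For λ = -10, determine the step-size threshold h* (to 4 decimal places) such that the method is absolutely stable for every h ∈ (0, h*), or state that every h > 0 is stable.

(-2.0000,0); λ=-10 ⇒ h* = 0.2000.

Set f=λy, z=hλ:
  order 1, 1-stage ⇒ R(z)=1+z
  (e.g. R(-1.24)=-0.24000, |R|=0.24000)

Need |R(x)|<1, x<0.
x=-1.24: |R|=0.2400
|R(-1.58)|=0.5800 |R(-0.99)|=0.0100 |R(-0.54)|=0.4600
Bisect:
  x_lo=-2.7089 |R|=1.7089  x_hi=-0.2133 |R|=0.7867
  mid=-1.46111 |R|=0.46111 →hi
  mid=-2.08502 |R|=1.08502 →lo
  mid=-1.77306 |R|=0.77306 →hi
  mid=-1.92904 |R|=0.92904 →hi
  mid=-2.00703 |R|=1.00703 →lo
  mid=-1.96803 |R|=0.96803 →hi
  mid=-1.98753 |R|=0.98753 →hi
  mid=-1.99728 |R|=0.99728 →hi
  mid=-2.00215 |R|=1.00215 →lo
  mid=-1.99972 |R|=0.99972 →hi
  ...
  [-2.00002,-1.99987] ⇒ x*=-2.0000
Stable set (-2.0000, 0).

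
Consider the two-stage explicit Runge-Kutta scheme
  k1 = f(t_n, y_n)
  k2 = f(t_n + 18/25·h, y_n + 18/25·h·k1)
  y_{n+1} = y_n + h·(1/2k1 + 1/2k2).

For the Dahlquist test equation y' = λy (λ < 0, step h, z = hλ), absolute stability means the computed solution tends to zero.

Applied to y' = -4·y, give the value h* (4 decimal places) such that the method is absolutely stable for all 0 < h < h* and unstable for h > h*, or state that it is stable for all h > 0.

With y'=λy (z=hλ):
  k1=λy_n ⇒ h·k1=z·y_n;  k2=λ(1+18/25z)y_n ⇒ h·k2=z(1+18/25z)y_n
  y_{n+1}/y_n = 1 + 1/2z + 1/2z(1+18/25z) = 1 + z + 9/25z²
  Hence R(z) = 1 + z + 9/25z².

Boundary: |R(x)|=1, x<0.
x=-1.69: |R|=0.3382
R=1: x+9/25x²=0 ⇒ x=−25/9=-2.7778; min R=1−1/(4·9/25)=0.3056>−1
Confirm numerically:
  x=-2.688: |R|=0.91312 <1
  x=-2.047: |R|=0.46148 <1
  x=-1.283: |R|=0.30959 <1
  x=-3.204: |R|=1.49162 >1
  x=-3.090: |R|=1.34732 >1
  x=-2.846: |R|=1.06990 >1
So |R|<1 on (-2.7778, 0).

(-2.7778,0); λ=-4 ⇒ h* = (25/9)/4 = 0.6944.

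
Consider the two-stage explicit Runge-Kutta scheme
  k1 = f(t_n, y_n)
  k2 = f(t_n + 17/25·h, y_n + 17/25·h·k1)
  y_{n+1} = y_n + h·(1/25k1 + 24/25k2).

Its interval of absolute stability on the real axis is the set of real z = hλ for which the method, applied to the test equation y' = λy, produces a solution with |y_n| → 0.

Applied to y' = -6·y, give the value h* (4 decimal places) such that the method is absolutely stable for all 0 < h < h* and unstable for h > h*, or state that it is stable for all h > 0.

(-1.5319,0); λ=-6 ⇒ h* = (625/408)/6 = 0.2553.

Set f=λy, z=hλ:
  k1=λy_n ⇒ h·k1=z·y_n;  k2=λ(1+17/25z)y_n ⇒ h·k2=z(1+17/25z)y_n
  y_{n+1}/y_n = 1 + 1/25z + 24/25z(1+17/25z) = 1 + z + 408/625z²
  so R(z) = 1 + z + 408/625z².

Boundary: |R(x)|=1, x<0.
x=-0.72: |R|=0.6184
R=1: x+408/625x²=0 ⇒ x=−625/408=-1.5319; min R=1−1/(4·408/625)=0.6170>−1
Confirm numerically:
  x=-1.277: |R|=0.78754 <1
  x=-1.050: |R|=0.66971 <1
  x=-0.952: |R|=0.63964 <1
  x=-0.659: |R|=0.62450 <1
  x=-1.944: |R|=1.52302 >1
  x=-1.864: |R|=1.40415 >1
Interval (-1.5319, 0).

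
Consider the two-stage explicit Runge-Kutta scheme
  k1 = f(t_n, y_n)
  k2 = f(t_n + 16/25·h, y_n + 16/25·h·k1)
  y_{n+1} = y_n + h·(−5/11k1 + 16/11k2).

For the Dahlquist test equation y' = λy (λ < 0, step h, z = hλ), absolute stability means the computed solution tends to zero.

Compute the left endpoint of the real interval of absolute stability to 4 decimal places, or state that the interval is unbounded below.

Set f=λy, z=hλ:
  k1=λy_n ⇒ h·k1=z·y_n;  k2=λ(1+16/25z)y_n ⇒ h·k2=z(1+16/25z)y_n
  y_{n+1}/y_n = 1 − 5/11z + 16/11z(1+16/25z) = 1 + z + 256/275z²
  Hence R(z) = 1 + z + 256/275z².

Need |R(x)|<1, x<0.
x=-1.56: |R|=1.7055
R=1: x+256/275x²=0 ⇒ x=−275/256=-1.0742; min R=1−1/(4·256/275)=0.7314>−1
Confirm numerically:
  x=-1.046: |R|=0.97252 <1
  x=-0.877: |R|=0.83899 <1
  x=-0.636: |R|=0.74055 <1
  x=-0.548: |R|=0.73156 <1
  x=-1.483: |R|=1.56434 >1
  x=-1.141: |R|=1.07093 >1
So |R|<1 on (-1.0742, 0).

z* = -1.0742.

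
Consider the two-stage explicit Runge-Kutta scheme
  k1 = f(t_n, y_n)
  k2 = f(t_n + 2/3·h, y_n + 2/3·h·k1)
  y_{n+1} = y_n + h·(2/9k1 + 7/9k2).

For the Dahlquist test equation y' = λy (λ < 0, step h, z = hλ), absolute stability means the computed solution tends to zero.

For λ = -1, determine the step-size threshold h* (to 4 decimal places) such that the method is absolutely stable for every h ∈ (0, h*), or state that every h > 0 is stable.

(-1.9286,0); λ=-1 ⇒ h* = (27/14)/1 = 1.9286.

Set f=λy, z=hλ:
  k1=λy_n ⇒ h·k1=z·y_n;  k2=λ(1+2/3z)y_n ⇒ h·k2=z(1+2/3z)y_n
  y_{n+1}/y_n = 1 + 2/9z + 7/9z(1+2/3z) = 1 + z + 14/27z²
  so R(z) = 1 + z + 14/27z².

Need |R(x)|<1, x<0.
x=-1.64: |R|=0.7546
R=1: x+14/27x²=0 ⇒ x=−27/14=-1.9286; min R=1−1/(4·14/27)=0.5179>−1
Confirm numerically:
  x=-1.794: |R|=0.87482 <1
  x=-1.596: |R|=0.72478 <1
  x=-1.212: |R|=0.54967 <1
  x=-0.881: |R|=0.52145 <1
  x=-2.492: |R|=1.72803 >1
  x=-2.484: |R|=1.71539 >1
  x=-2.150: |R|=1.24685 >1
So |R|<1 on (-1.9286, 0).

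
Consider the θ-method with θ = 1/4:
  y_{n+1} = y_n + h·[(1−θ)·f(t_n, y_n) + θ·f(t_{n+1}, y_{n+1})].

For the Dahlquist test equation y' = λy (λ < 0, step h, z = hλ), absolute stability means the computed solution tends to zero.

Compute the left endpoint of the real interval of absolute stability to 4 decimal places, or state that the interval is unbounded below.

On y'=λy, z=hλ:
  y_{n+1} = y_n + z·[3/4·y_n + 1/4·y_{n+1}] ⇒ (1 − 1/4z)y_{n+1} = (1 + 3/4z)y_n
  ⇒ R(z) = (1 + 3/4z)/(1 − 1/4z).

Boundary: |R(x)|=1, x<0.
x=-0.32: |R|=0.7037
R=−1: 1+3/4x = −1+1/4x ⇒ -1/2x=2 ⇒ x=2/(-1/2)=-4.0000
Confirm numerically:
  x=-2.610: |R|=0.57943 <1
  x=-2.062: |R|=0.36061 <1
  x=-1.922: |R|=0.29821 <1
  x=-4.456: |R|=1.10785 >1
  x=-4.225: |R|=1.05471 >1
Interval (-4.0000, 0).

left endpoint -4.0000.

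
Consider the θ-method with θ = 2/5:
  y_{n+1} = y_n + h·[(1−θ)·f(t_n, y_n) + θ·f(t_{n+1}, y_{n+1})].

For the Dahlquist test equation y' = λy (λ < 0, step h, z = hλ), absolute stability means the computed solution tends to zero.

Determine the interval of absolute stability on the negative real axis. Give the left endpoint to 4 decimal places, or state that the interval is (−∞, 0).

Test eqn y'=λy, z=hλ:
  y_{n+1} = y_n + z·[3/5·y_n + 2/5·y_{n+1}] ⇒ (1 − 2/5z)y_{n+1} = (1 + 3/5z)y_n
  ⇒ R(z) = (1 + 3/5z)/(1 − 2/5z).

Boundary: |R(x)|=1, x<0.
x=-0.55: |R|=0.5492
R=−1: 1+3/5x = −1+2/5x ⇒ -1/5x=2 ⇒ x=2/(-1/5)=-10.0000
Confirm numerically:
  x=-7.953: |R|=0.90209 <1
  x=-5.824: |R|=0.74916 <1
  x=-4.266: |R|=0.57626 <1
  x=-10.511: |R|=1.01964 >1
  x=-10.310: |R|=1.01210 >1
  x=-10.274: |R|=1.01072 >1
So |R|<1 on (-10.0000, 0).

(-10.0000, 0).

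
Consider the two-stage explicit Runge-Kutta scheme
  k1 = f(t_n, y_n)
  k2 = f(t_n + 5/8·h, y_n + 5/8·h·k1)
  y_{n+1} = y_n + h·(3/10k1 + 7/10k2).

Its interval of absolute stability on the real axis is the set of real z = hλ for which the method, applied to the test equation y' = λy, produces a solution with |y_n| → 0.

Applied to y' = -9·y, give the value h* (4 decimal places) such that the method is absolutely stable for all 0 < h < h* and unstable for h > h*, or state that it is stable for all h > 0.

(-2.2857,0); λ=-9 ⇒ h* = (16/7)/9 = 0.2540.

Test eqn y'=λy, z=hλ:
  k1=λy_n ⇒ h·k1=z·y_n;  k2=λ(1+5/8z)y_n ⇒ h·k2=z(1+5/8z)y_n
  y_{n+1}/y_n = 1 + 3/10z + 7/10z(1+5/8z) = 1 + z + 7/16z²
  so R(z) = 1 + z + 7/16z².

Need |R(x)|<1, x<0.
x=-1.62: |R|=0.5282
R=1: x+7/16x²=0 ⇒ x=−16/7=-2.2857; min R=1−1/(4·7/16)=0.4286>−1
Confirm numerically:
  x=-2.105: |R|=0.83357 <1
  x=-1.828: |R|=0.63394 <1
  x=-1.306: |R|=0.44022 <1
  x=-1.004: |R|=0.43701 <1
  x=-2.871: |R|=1.73516 >1
  x=-2.844: |R|=1.69465 >1
Stable set (-2.2857, 0).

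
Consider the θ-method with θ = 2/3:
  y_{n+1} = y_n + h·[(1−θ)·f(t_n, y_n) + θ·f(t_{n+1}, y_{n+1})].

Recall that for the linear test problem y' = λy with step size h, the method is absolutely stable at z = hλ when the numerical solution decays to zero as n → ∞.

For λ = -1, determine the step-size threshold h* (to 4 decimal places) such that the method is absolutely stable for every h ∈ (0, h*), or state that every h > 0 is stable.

unbounded; (−∞, 0). Any h>0 works for λ=-1.

On y'=λy, z=hλ:
  y_{n+1} = y_n + z·[1/3·y_n + 2/3·y_{n+1}] ⇒ (1 − 2/3z)y_{n+1} = (1 + 1/3z)y_n
  R(z) = (1 + 1/3z)/(1 − 2/3z).

Solve |R(x)|<1 on ℝ⁻.
x=-0.69: |R|=0.5274
x=-2: |R|=0.1429
x=-10: |R|=0.3043
x=-100: |R|=0.4778
θ=2/3≥1/2 ⇒ |1+1/3x|<|1−2/3x| ∀x<0 ⇒ interval (−∞,0).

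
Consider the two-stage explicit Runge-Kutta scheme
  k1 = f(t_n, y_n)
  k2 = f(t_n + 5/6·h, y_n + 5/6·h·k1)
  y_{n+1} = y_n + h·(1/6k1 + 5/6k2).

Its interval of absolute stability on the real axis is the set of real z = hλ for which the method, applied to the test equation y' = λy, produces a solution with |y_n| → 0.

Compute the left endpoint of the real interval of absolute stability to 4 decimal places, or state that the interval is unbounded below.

Set f=λy, z=hλ:
  k1=λy_n ⇒ h·k1=z·y_n;  k2=λ(1+5/6z)y_n ⇒ h·k2=z(1+5/6z)y_n
  y_{n+1}/y_n = 1 + 1/6z + 5/6z(1+5/6z) = 1 + z + 25/36z²
  R(z) = 1 + z + 25/36z².

Boundary: |R(x)|=1, x<0.
x=-1.57: |R|=1.1417
R=1: x+25/36x²=0 ⇒ x=−36/25=-1.4400; min R=1−1/(4·25/36)=0.6400>−1
Confirm numerically:
  x=-1.285: |R|=0.86168 <1
  x=-1.056: |R|=0.71840 <1
  x=-0.819: |R|=0.64681 <1
  x=-1.662: |R|=1.25622 >1
  x=-1.594: |R|=1.17047 >1
Interval (-1.4400, 0).

left endpoint -1.4400.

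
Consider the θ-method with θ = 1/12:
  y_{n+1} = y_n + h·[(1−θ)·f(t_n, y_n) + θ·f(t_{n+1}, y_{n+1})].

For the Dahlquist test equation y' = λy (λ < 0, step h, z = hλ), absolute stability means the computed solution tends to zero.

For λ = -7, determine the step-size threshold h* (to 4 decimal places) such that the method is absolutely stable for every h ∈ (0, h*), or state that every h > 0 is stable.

On y'=λy, z=hλ:
  y_{n+1} = y_n + z·[11/12·y_n + 1/12·y_{n+1}] ⇒ (1 − 1/12z)y_{n+1} = (1 + 11/12z)y_n
  R(z) = (1 + 11/12z)/(1 − 1/12z).

Find x<0 with |R(x)|<1.
x=-1.35: |R|=0.2135
R=−1: 1+11/12x = −1+1/12x ⇒ -5/6x=2 ⇒ x=2/(-5/6)=-2.4000
Confirm numerically:
  x=-1.873: |R|=0.62013 <1
  x=-1.655: |R|=0.45441 <1
  x=-1.288: |R|=0.16315 <1
  x=-1.123: |R|=0.02690 <1
  x=-2.574: |R|=1.11939 >1
  x=-2.520: |R|=1.08264 >1
Interval (-2.4000, 0).

(-2.4000,0); λ=-7 ⇒ h* = (12/5)/7 = 0.3429.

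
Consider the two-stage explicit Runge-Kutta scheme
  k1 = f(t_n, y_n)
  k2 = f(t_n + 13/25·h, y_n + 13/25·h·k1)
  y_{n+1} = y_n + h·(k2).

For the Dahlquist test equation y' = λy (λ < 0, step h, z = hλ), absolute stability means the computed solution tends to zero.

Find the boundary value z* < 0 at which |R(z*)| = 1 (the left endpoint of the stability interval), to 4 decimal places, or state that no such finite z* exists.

Set f=λy, z=hλ:
  k1=λy_n ⇒ h·k1=z·y_n;  k2=λ(1+13/25z)y_n ⇒ h·k2=z(1+13/25z)y_n
  y_{n+1}/y_n = 1 + z(1+13/25z) = 1 + z + 13/25z²
  so R(z) = 1 + z + 13/25z².

Need |R(x)|<1, x<0.
x=-0.4: |R|=0.6832
R=1: x+13/25x²=0 ⇒ x=−25/13=-1.9231; min R=1−1/(4·13/25)=0.5192>−1
Confirm numerically:
  x=-1.561: |R|=0.70609 <1
  x=-1.470: |R|=0.65367 <1
  x=-1.273: |R|=0.56968 <1
  x=-0.911: |R|=0.52056 <1
  x=-2.345: |R|=1.51449 >1
  x=-2.289: |R|=1.43555 >1
  x=-2.276: |R|=1.41769 >1
So |R|<1 on (-1.9231, 0).

z* = -1.9231.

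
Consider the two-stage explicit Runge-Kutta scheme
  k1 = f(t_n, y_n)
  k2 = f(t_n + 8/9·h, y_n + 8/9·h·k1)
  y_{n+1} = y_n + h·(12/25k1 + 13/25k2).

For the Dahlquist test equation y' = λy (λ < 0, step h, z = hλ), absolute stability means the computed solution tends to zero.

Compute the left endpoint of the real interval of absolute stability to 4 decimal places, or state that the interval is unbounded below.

With y'=λy (z=hλ):
  k1=λy_n ⇒ h·k1=z·y_n;  k2=λ(1+8/9z)y_n ⇒ h·k2=z(1+8/9z)y_n
  y_{n+1}/y_n = 1 + 12/25z + 13/25z(1+8/9z) = 1 + z + 104/225z²
  so R(z) = 1 + z + 104/225z².

Find x<0 with |R(x)|<1.
x=-1.38: |R|=0.5003
R=1: x+104/225x²=0 ⇒ x=−225/104=-2.1635; min R=1−1/(4·104/225)=0.4591>−1
Confirm numerically:
  x=-1.987: |R|=0.83793 <1
  x=-1.552: |R|=0.56136 <1
  x=-1.174: |R|=0.46307 <1
  x=-0.969: |R|=0.46501 <1
  x=-2.345: |R|=1.19677 >1
So |R|<1 on (-2.1635, 0).

left endpoint -2.1635.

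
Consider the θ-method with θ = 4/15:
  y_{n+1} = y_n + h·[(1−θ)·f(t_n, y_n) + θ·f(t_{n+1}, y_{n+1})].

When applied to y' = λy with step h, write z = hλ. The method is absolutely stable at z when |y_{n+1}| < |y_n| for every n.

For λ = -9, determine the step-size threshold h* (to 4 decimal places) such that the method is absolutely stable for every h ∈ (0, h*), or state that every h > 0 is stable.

(-4.2857,0); λ=-9 ⇒ h* = (30/7)/9 = 0.4762.

Set f=λy, z=hλ:
  y_{n+1} = y_n + z·[11/15·y_n + 4/15·y_{n+1}] ⇒ (1 − 4/15z)y_{n+1} = (1 + 11/15z)y_n
  R(z) = (1 + 11/15z)/(1 − 4/15z).

Need |R(x)|<1, x<0.
x=-0.35: |R|=0.6799
R=−1: 1+11/15x = −1+4/15x ⇒ -7/15x=2 ⇒ x=2/(-7/15)=-4.2857
Confirm numerically:
  x=-4.144: |R|=0.96858 <1
  x=-2.726: |R|=0.57852 <1
  x=-2.442: |R|=0.47892 <1
  x=-2.161: |R|=0.37096 <1
  x=-4.647: |R|=1.07529 >1
  x=-4.432: |R|=1.03129 >1
Stable set (-4.2857, 0).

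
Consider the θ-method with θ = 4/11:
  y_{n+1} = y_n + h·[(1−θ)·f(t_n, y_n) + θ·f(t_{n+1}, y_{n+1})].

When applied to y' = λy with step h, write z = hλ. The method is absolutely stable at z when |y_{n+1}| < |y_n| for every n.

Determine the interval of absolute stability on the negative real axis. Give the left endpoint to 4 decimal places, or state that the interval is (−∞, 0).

Set f=λy, z=hλ:
  y_{n+1} = y_n + z·[7/11·y_n + 4/11·y_{n+1}] ⇒ (1 − 4/11z)y_{n+1} = (1 + 7/11z)y_n
  ⇒ R(z) = (1 + 7/11z)/(1 − 4/11z).

Find x<0 with |R(x)|<1.
x=-0.32: |R|=0.7134
R=−1: 1+7/11x = −1+4/11x ⇒ -3/11x=2 ⇒ x=2/(-3/11)=-7.3333
Confirm numerically:
  x=-6.778: |R|=0.95629 <1
  x=-5.425: |R|=0.82492 <1
  x=-4.608: |R|=0.72221 <1
  x=-7.666: |R|=1.02395 >1
  x=-7.407: |R|=1.00544 >1
Interval (-7.3333, 0).

(-7.3333, 0).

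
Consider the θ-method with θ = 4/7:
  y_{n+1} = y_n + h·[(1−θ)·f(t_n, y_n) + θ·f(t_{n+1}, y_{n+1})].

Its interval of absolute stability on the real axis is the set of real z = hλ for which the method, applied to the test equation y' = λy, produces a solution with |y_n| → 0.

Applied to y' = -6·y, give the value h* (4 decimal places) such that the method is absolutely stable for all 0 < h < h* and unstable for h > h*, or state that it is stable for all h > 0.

interval (−∞, 0). Any h>0 works for λ=-6.

On y'=λy, z=hλ:
  y_{n+1} = y_n + z·[3/7·y_n + 4/7·y_{n+1}] ⇒ (1 − 4/7z)y_{n+1} = (1 + 3/7z)y_n
  ⇒ R(z) = (1 + 3/7z)/(1 − 4/7z).

Solve |R(x)|<1 on ℝ⁻.
x=-1.18: |R|=0.2952
x=-2: |R|=0.0667
x=-10: |R|=0.4894
x=-100: |R|=0.7199
θ=4/7≥1/2 ⇒ |1+3/7x|<|1−4/7x| ∀x<0 ⇒ unbounded interval.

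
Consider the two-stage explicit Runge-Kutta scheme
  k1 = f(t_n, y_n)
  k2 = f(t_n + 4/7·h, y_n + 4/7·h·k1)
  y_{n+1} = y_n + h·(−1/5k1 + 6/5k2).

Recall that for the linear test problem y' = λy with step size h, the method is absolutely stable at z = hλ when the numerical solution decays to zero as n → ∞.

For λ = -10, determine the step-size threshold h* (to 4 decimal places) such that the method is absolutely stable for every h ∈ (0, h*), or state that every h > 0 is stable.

With y'=λy (z=hλ):
  k1=λy_n ⇒ h·k1=z·y_n;  k2=λ(1+4/7z)y_n ⇒ h·k2=z(1+4/7z)y_n
  y_{n+1}/y_n = 1 − 1/5z + 6/5z(1+4/7z) = 1 + z + 24/35z²
  ⇒ R(z) = 1 + z + 24/35z².

Find x<0 with |R(x)|<1.
x=-1.22: |R|=0.8006
R=1: x+24/35x²=0 ⇒ x=−35/24=-1.4583; min R=1−1/(4·24/35)=0.6354>−1
Confirm numerically:
  x=-1.262: |R|=0.83010 <1
  x=-1.242: |R|=0.81576 <1
  x=-1.156: |R|=0.76034 <1
  x=-1.008: |R|=0.68873 <1
  x=-1.929: |R|=1.62257 >1
  x=-1.832: |R|=1.46941 >1
So |R|<1 on (-1.4583, 0).

(-1.4583,0); λ=-10 ⇒ h* = (35/24)/10 = 0.1458.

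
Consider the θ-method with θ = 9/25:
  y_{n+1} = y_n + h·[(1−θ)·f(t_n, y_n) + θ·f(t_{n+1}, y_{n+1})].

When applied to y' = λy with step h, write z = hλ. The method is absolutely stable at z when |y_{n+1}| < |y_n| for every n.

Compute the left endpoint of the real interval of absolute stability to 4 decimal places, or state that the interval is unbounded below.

z* = -7.1429.

Set f=λy, z=hλ:
  y_{n+1} = y_n + z·[16/25·y_n + 9/25·y_{n+1}] ⇒ (1 − 9/25z)y_{n+1} = (1 + 16/25z)y_n
  so R(z) = (1 + 16/25z)/(1 − 9/25z).

Boundary: |R(x)|=1, x<0.
x=-1.43: |R|=0.0560
R=−1: 1+16/25x = −1+9/25x ⇒ -7/25x=2 ⇒ x=2/(-7/25)=-7.1429
Confirm numerically:
  x=-6.505: |R|=0.94656 <1
  x=-5.787: |R|=0.87687 <1
  x=-5.086: |R|=0.79656 <1
  x=-3.867: |R|=0.61656 <1
  x=-7.451: |R|=1.02343 >1
  x=-7.395: |R|=1.01928 >1
  x=-7.279: |R|=1.01053 >1
So |R|<1 on (-7.1429, 0).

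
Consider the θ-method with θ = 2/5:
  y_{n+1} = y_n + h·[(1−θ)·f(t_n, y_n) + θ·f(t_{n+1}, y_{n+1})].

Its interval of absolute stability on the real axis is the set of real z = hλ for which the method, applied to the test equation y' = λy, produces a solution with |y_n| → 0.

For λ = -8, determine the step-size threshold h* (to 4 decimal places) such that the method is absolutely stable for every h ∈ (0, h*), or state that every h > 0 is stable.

(-10.0000,0); λ=-8 ⇒ h* = (10)/8 = 1.2500.

On y'=λy, z=hλ:
  y_{n+1} = y_n + z·[3/5·y_n + 2/5·y_{n+1}] ⇒ (1 − 2/5z)y_{n+1} = (1 + 3/5z)y_n
  ⇒ R(z) = (1 + 3/5z)/(1 − 2/5z).

Need |R(x)|<1, x<0.
x=-1.73: |R|=0.0225
R=−1: 1+3/5x = −1+2/5x ⇒ -1/5x=2 ⇒ x=2/(-1/5)=-10.0000
Confirm numerically:
  x=-9.177: |R|=0.96476 <1
  x=-8.458: |R|=0.92964 <1
  x=-4.171: |R|=0.56311 <1
  x=-10.560: |R|=1.02144 >1
  x=-10.139: |R|=1.00550 >1
  x=-10.067: |R|=1.00267 >1
Interval (-10.0000, 0).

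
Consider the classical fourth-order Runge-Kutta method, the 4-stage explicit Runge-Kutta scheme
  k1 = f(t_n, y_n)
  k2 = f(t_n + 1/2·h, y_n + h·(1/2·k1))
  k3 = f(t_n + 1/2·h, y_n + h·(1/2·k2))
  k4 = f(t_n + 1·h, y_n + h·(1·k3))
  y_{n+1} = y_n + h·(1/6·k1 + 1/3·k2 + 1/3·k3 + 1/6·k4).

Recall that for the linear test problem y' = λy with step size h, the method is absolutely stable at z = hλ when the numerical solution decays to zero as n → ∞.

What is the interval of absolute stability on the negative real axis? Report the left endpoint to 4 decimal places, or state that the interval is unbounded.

Test eqn y'=λy, z=hλ:
  order 4, 4-stage ⇒ R(z)=1+z+z^2/2+z^3/6+z^4/24
  (e.g. R(-1.74)=0.27773, |R|=0.27773)

Solve |R(x)|<1 on ℝ⁻.
x=-1.74: |R|=0.2777
|R(-2.45)|=0.6015 |R(-1.47)|=0.2756 |R(-1.3)|=0.2978
Bisect:
  x_lo=-3.0900 |R|=1.5653  x_hi=-0.1630 |R|=0.8496
  mid=-1.62650 |R|=0.27071 →hi
  mid=-2.35823 |R|=0.52526 →hi
  mid=-2.72410 |R|=0.91159 →hi
  mid=-2.90703 |R|=1.19961 →lo
  mid=-2.81557 |R|=1.04661 →lo
  mid=-2.76983 |R|=0.97694 →hi
  mid=-2.79270 |R|=1.01122 →lo
  mid=-2.78127 |R|=0.99395 →hi
  mid=-2.78698 |R|=1.00255 →lo
  ...
  [-2.78538,-2.78520] ⇒ x*=-2.7853
Interval (-2.7853, 0).

(-2.7853, 0).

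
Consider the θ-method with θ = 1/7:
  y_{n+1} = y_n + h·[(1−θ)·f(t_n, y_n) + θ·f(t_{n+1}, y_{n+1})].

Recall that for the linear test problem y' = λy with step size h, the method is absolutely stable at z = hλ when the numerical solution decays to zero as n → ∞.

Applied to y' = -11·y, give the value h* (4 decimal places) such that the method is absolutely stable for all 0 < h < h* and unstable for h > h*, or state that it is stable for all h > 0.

(-2.8000,0); λ=-11 ⇒ h* = (14/5)/11 = 0.2545.

Test eqn y'=λy, z=hλ:
  y_{n+1} = y_n + z·[6/7·y_n + 1/7·y_{n+1}] ⇒ (1 − 1/7z)y_{n+1} = (1 + 6/7z)y_n
  so R(z) = (1 + 6/7z)/(1 − 1/7z).

Boundary: |R(x)|=1, x<0.
x=-0.5: |R|=0.5333
R=−1: 1+6/7x = −1+1/7x ⇒ -5/7x=2 ⇒ x=2/(-5/7)=-2.8000
Confirm numerically:
  x=-2.679: |R|=0.93749 <1
  x=-2.611: |R|=0.90168 <1
  x=-1.721: |R|=0.38138 <1
  x=-2.997: |R|=1.09853 >1
  x=-2.929: |R|=1.06496 >1
  x=-2.834: |R|=1.01729 >1
Interval (-2.8000, 0).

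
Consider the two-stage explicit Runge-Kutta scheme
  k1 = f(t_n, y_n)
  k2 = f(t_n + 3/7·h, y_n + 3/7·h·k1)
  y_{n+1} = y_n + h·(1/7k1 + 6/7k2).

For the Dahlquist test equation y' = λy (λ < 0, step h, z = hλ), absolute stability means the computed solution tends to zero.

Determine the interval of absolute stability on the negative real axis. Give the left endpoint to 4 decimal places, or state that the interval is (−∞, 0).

(-2.7222, 0).

Set f=λy, z=hλ:
  k1=λy_n ⇒ h·k1=z·y_n;  k2=λ(1+3/7z)y_n ⇒ h·k2=z(1+3/7z)y_n
  y_{n+1}/y_n = 1 + 1/7z + 6/7z(1+3/7z) = 1 + z + 18/49z²
  Hence R(z) = 1 + z + 18/49z².

Need |R(x)|<1, x<0.
x=-1: |R|=0.3673
R=1: x+18/49x²=0 ⇒ x=−49/18=-2.7222; min R=1−1/(4·18/49)=0.3194>−1
Confirm numerically:
  x=-2.316: |R|=0.65440 <1
  x=-2.001: |R|=0.46986 <1
  x=-1.681: |R|=0.35703 <1
  x=-2.885: |R|=1.17251 >1
  x=-2.863: |R|=1.14806 >1
Interval (-2.7222, 0).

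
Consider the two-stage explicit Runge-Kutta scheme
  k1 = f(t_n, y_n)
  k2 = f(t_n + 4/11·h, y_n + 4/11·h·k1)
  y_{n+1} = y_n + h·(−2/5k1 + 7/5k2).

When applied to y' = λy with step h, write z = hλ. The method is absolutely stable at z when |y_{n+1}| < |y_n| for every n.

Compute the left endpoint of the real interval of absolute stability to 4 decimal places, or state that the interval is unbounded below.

Set f=λy, z=hλ:
  k1=λy_n ⇒ h·k1=z·y_n;  k2=λ(1+4/11z)y_n ⇒ h·k2=z(1+4/11z)y_n
  y_{n+1}/y_n = 1 − 2/5z + 7/5z(1+4/11z) = 1 + z + 28/55z²
  Hence R(z) = 1 + z + 28/55z².

Find x<0 with |R(x)|<1.
x=-1.52: |R|=0.6562
R=1: x+28/55x²=0 ⇒ x=−55/28=-1.9643; min R=1−1/(4·28/55)=0.5089>−1
Confirm numerically:
  x=-1.724: |R|=0.78911 <1
  x=-1.584: |R|=0.69334 <1
  x=-1.532: |R|=0.66285 <1
  x=-0.812: |R|=0.52367 <1
  x=-2.514: |R|=1.70355 >1
  x=-2.245: |R|=1.32083 >1
Interval (-1.9643, 0).

left endpoint -1.9643.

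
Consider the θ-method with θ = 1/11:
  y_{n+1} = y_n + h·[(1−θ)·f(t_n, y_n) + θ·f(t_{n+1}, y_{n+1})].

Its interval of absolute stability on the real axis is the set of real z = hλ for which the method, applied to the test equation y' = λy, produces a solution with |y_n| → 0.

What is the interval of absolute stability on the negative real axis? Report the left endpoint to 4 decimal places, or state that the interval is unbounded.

z∈(-2.4444,0).

Set f=λy, z=hλ:
  y_{n+1} = y_n + z·[10/11·y_n + 1/11·y_{n+1}] ⇒ (1 − 1/11z)y_{n+1} = (1 + 10/11z)y_n
  ⇒ R(z) = (1 + 10/11z)/(1 − 1/11z).

Solve |R(x)|<1 on ℝ⁻.
x=-1.75: |R|=0.5098
R=−1: 1+10/11x = −1+1/11x ⇒ -9/11x=2 ⇒ x=2/(-9/11)=-2.4444
Confirm numerically:
  x=-1.964: |R|=0.66646 <1
  x=-1.112: |R|=0.00991 <1
  x=-0.995: |R|=0.08754 <1
  x=-2.961: |R|=1.33300 >1
  x=-2.893: |R|=1.29058 >1
  x=-2.797: |R|=1.22998 >1
Stable set (-2.4444, 0).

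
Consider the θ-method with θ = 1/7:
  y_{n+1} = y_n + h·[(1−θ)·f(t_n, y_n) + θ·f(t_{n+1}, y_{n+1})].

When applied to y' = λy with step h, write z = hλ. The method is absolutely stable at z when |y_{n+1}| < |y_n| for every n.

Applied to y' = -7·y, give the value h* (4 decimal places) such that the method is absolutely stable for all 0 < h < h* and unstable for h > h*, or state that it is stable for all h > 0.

Test eqn y'=λy, z=hλ:
  y_{n+1} = y_n + z·[6/7·y_n + 1/7·y_{n+1}] ⇒ (1 − 1/7z)y_{n+1} = (1 + 6/7z)y_n
  Hence R(z) = (1 + 6/7z)/(1 − 1/7z).

Find x<0 with |R(x)|<1.
x=-1.31: |R|=0.1035
R=−1: 1+6/7x = −1+1/7x ⇒ -5/7x=2 ⇒ x=2/(-5/7)=-2.8000
Confirm numerically:
  x=-2.446: |R|=0.81262 <1
  x=-1.974: |R|=0.53978 <1
  x=-1.852: |R|=0.46453 <1
  x=-1.386: |R|=0.15693 <1
  x=-3.009: |R|=1.10441 >1
  x=-2.892: |R|=1.04650 >1
So |R|<1 on (-2.8000, 0).

(-2.8000,0); λ=-7 ⇒ h* = (14/5)/7 = 0.4000.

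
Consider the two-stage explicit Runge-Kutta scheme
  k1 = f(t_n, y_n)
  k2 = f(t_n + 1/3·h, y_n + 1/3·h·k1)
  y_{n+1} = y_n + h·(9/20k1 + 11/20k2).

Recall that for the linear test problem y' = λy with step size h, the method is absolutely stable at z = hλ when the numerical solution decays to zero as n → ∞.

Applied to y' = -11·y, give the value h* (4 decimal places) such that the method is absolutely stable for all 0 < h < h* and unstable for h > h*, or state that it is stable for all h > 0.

(-5.4545,0); λ=-11 ⇒ h* = (60/11)/11 = 0.4959.

Test eqn y'=λy, z=hλ:
  k1=λy_n ⇒ h·k1=z·y_n;  k2=λ(1+1/3z)y_n ⇒ h·k2=z(1+1/3z)y_n
  y_{n+1}/y_n = 1 + 9/20z + 11/20z(1+1/3z) = 1 + z + 11/60z²
  ⇒ R(z) = 1 + z + 11/60z².

Boundary: |R(x)|=1, x<0.
x=-0.41: |R|=0.6208
R=1: x+11/60x²=0 ⇒ x=−60/11=-5.4545; min R=1−1/(4·11/60)=-0.3636>−1
Confirm numerically:
  x=-3.458: |R|=0.26574 <1
  x=-2.817: |R|=0.36216 <1
  x=-2.764: |R|=0.36339 <1
  x=-2.440: |R|=0.34851 <1
  x=-5.956: |R|=1.54755 >1
  x=-5.540: |R|=1.08679 >1
Stable set (-5.4545, 0).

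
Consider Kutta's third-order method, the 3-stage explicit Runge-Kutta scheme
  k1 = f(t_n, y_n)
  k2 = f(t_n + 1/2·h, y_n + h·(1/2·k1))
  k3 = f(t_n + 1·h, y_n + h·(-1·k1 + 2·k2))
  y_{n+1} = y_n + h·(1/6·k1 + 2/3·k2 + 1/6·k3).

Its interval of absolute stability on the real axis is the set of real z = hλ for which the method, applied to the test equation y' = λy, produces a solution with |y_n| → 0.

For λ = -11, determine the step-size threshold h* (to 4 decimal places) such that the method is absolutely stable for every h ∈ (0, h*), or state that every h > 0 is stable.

(-2.5127,0); λ=-11 ⇒ h* = 0.2284.

Set f=λy, z=hλ:
  order 3, 3-stage ⇒ R(z)=1+z+z^2/2+z^3/6
  (e.g. R(-0.93)=0.36839, |R|=0.36839)

Find x<0 with |R(x)|<1.
x=-0.93: |R|=0.3684
|R(-2.06)|=0.3952 |R(-1.68)|=0.0591 |R(-1.48)|=0.0749
Bisect:
  x_lo=-3.4065 |R|=3.1927  x_hi=-0.1954 |R|=0.8224
  mid=-1.80097 |R|=0.15280 →hi
  mid=-2.60374 |R|=1.15600 →lo
  mid=-2.20235 |R|=0.55754 →hi
  mid=-2.40305 |R|=0.82851 →hi
  mid=-2.50339 |R|=0.98469 →hi
  mid=-2.55356 |R|=1.06839 →lo
  mid=-2.52848 |R|=1.02606 →lo
  mid=-2.51593 |R|=1.00525 →lo
  mid=-2.50966 |R|=0.99494 →hi
  mid=-2.51280 |R|=1.00009 →lo
  ...
  [-2.51280,-2.51260] ⇒ x*=-2.5127
Stable set (-2.5127, 0).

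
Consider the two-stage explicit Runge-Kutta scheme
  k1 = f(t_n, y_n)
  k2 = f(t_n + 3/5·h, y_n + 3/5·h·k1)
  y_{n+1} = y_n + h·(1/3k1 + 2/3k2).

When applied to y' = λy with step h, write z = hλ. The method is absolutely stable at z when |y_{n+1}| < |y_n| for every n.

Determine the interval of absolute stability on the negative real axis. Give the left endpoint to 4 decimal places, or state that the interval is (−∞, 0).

On y'=λy, z=hλ:
  k1=λy_n ⇒ h·k1=z·y_n;  k2=λ(1+3/5z)y_n ⇒ h·k2=z(1+3/5z)y_n
  y_{n+1}/y_n = 1 + 1/3z + 2/3z(1+3/5z) = 1 + z + 2/5z²
  Hence R(z) = 1 + z + 2/5z².

Find x<0 with |R(x)|<1.
x=-0.68: |R|=0.5050
R=1: x+2/5x²=0 ⇒ x=−5/2=-2.5000; min R=1−1/(4·2/5)=0.3750>−1
Confirm numerically:
  x=-1.575: |R|=0.41725 <1
  x=-1.300: |R|=0.37600 <1
  x=-1.028: |R|=0.39471 <1
  x=-3.066: |R|=1.69414 >1
  x=-2.582: |R|=1.08469 >1
So |R|<1 on (-2.5000, 0).

z∈(-2.5000,0).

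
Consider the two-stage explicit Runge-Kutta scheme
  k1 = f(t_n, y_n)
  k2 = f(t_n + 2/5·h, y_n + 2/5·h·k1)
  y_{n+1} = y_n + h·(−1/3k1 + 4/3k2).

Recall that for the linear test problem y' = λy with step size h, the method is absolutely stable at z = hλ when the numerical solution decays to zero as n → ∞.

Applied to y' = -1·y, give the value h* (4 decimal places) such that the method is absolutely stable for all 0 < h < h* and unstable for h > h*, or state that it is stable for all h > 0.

(-1.8750,0); λ=-1 ⇒ h* = (15/8)/1 = 1.8750.

Test eqn y'=λy, z=hλ:
  k1=λy_n ⇒ h·k1=z·y_n;  k2=λ(1+2/5z)y_n ⇒ h·k2=z(1+2/5z)y_n
  y_{n+1}/y_n = 1 − 1/3z + 4/3z(1+2/5z) = 1 + z + 8/15z²
  Hence R(z) = 1 + z + 8/15z².

Solve |R(x)|<1 on ℝ⁻.
x=-1.38: |R|=0.6357
R=1: x+8/15x²=0 ⇒ x=−15/8=-1.8750; min R=1−1/(4·8/15)=0.5312>−1
Confirm numerically:
  x=-1.550: |R|=0.73133 <1
  x=-1.103: |R|=0.54586 <1
  x=-0.953: |R|=0.53138 <1
  x=-0.901: |R|=0.53196 <1
  x=-2.426: |R|=1.71292 >1
  x=-2.358: |R|=1.60742 >1
  x=-2.176: |R|=1.34932 >1
Stable set (-1.8750, 0).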